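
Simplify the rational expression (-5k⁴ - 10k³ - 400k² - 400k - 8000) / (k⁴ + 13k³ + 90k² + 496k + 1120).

(-5k² - 200)/(k² + 11k + 28)

Repeated division with remainder:
  -5k⁴ - 10k³ - 400k² - 400k - 8000 = (-5)(k⁴ + 13k³ + 90k² + 496k + 1120) + (55k³ + 50k² + 2080k - 2400)
  k⁴ + 13k³ + 90k² + 496k + 1120 = ((1/55)k + 133/605)(55k³ + 50k² + 2080k - 2400) + ((4984/121)k² + (9968/121)k + 199360/121)
  55k³ + 50k² + 2080k - 2400 = ((6655/4984)k - 1815/1246)((4984/121)k² + (9968/121)k + 199360/121) + (0)
Last nonzero remainder: (4984/121)k² + (9968/121)k + 199360/121. Dividing through by 4984/121 gives the monic gcd k² + 2k + 40.
Cancel k² + 2k + 40 from numerator and denominator to get the reduced form.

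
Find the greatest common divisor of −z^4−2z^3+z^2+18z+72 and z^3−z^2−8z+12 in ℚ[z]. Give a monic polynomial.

z+3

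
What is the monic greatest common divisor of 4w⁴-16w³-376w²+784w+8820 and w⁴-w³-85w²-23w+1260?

w³+3w²-73w-315

Repeated division with remainder:
  4w⁴-16w³-376w²+784w+8820 = (4)(w⁴-w³-85w²-23w+1260) + (-12w³-36w²+876w+3780)
  w⁴-w³-85w²-23w+1260 = (-(1/12)w+1/3)(-12w³-36w²+876w+3780) + (0)
Last nonzero remainder: -12w³-36w²+876w+3780. Dividing through by -12 gives the monic gcd w³+3w²-73w-315.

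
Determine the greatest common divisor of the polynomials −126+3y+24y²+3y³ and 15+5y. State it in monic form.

3+y

Apply the Euclidean algorithm:
  3y³+24y²+3y−126 = ((3/5)y²+3y−42/5)(5y+15) + (0)
Last nonzero remainder: 5y+15. Dividing through by 5 gives the monic gcd y+3.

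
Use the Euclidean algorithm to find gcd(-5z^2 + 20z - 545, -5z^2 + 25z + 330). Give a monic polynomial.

1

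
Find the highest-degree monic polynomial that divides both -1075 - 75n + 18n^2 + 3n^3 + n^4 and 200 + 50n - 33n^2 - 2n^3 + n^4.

-25 + n^2

By polynomial division,
  n^4 + 3n^3 + 18n^2 - 75n - 1075 = (n^4 - 2n^3 - 33n^2 + 50n + 200) + (5n^3 + 51n^2 - 125n - 1275)
  n^4 - 2n^3 - 33n^2 + 50n + 200 = ((1/5)n - 61/25)(5n^3 + 51n^2 - 125n - 1275) + ((2911/25)n^2 - 2911)
  5n^3 + 51n^2 - 125n - 1275 = ((125/2911)n + 1275/2911)((2911/25)n^2 - 2911) + (0)
Last nonzero remainder: (2911/25)n^2 - 2911. Dividing through by 2911/25 gives the monic gcd n^2 - 25.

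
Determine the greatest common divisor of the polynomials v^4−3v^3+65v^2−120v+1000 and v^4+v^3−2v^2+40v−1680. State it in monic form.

Apply the Euclidean algorithm:
  v^4−3v^3+65v^2−120v+1000 = (v^4+v^3−2v^2+40v−1680) + (−4v^3+67v^2−160v+2680)
  v^4+v^3−2v^2+40v−1680 = (−(1/4)v−71/16)(−4v^3+67v^2−160v+2680) + ((4085/16)v^2+20425/2)
  −4v^3+67v^2−160v+2680 = (−(64/4085)v+1072/4085)((4085/16)v^2+20425/2) + (0)
Last nonzero remainder: (4085/16)v^2+20425/2. Dividing through by 4085/16 gives the monic gcd v^2+40.

v^2+40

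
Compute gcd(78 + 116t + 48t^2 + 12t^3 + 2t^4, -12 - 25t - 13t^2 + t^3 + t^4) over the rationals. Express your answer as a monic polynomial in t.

Repeated division with remainder:
  2t^4 + 12t^3 + 48t^2 + 116t + 78 = (2)(t^4 + t^3 - 13t^2 - 25t - 12) + (10t^3 + 74t^2 + 166t + 102)
  t^4 + t^3 - 13t^2 - 25t - 12 = ((1/10)t - 16/25)(10t^3 + 74t^2 + 166t + 102) + ((444/25)t^2 + (1776/25)t + 1332/25)
  10t^3 + 74t^2 + 166t + 102 = ((125/222)t + 425/222)((444/25)t^2 + (1776/25)t + 1332/25) + (0)
Last nonzero remainder: (444/25)t^2 + (1776/25)t + 1332/25. Dividing through by 444/25 gives the monic gcd t^2 + 4t + 3.

3 + 4t + t^2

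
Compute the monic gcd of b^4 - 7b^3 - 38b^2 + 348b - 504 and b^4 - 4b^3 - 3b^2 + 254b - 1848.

b^2 + b - 42

Apply the Euclidean algorithm:
  b^4 - 7b^3 - 38b^2 + 348b - 504 = (b^4 - 4b^3 - 3b^2 + 254b - 1848) + (-3b^3 - 35b^2 + 94b + 1344)
  b^4 - 4b^3 - 3b^2 + 254b - 1848 = (-(1/3)b + 47/9)(-3b^3 - 35b^2 + 94b + 1344) + ((1900/9)b^2 + (1900/9)b - 26600/3)
  -3b^3 - 35b^2 + 94b + 1344 = (-(27/1900)b - 72/475)((1900/9)b^2 + (1900/9)b - 26600/3) + (0)
Last nonzero remainder: (1900/9)b^2 + (1900/9)b - 26600/3. Dividing through by 1900/9 gives the monic gcd b^2 + b - 42.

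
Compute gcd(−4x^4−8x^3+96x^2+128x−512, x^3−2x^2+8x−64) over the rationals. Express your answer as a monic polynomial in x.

x−4

Euclidean algorithm in ℚ[x]:
  −4x^4−8x^3+96x^2+128x−512 = (−4x−16)(x^3−2x^2+8x−64) + (96x^2−1536)
  x^3−2x^2+8x−64 = ((1/96)x−1/48)(96x^2−1536) + (24x−96)
  96x^2−1536 = (4x+16)(24x−96) + (0)
Last nonzero remainder: 24x−96. Dividing through by 24 gives the monic gcd x−4.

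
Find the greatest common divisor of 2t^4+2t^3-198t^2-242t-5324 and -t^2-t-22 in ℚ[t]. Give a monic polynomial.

Euclidean algorithm in ℚ[t]:
  2t^4+2t^3-198t^2-242t-5324 = (-2t^2+242)(-t^2-t-22) + (0)
Last nonzero remainder: -t^2-t-22. Dividing through by -1 gives the monic gcd t^2+t+22.

t^2+t+22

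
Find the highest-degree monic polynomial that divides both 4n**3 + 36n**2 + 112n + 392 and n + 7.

n + 7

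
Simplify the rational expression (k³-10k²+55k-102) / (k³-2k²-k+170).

By polynomial division,
  k³-10k²+55k-102 = (k³-2k²-k+170) + (-8k²+56k-272)
  k³-2k²-k+170 = (-(1/8)k-5/8)(-8k²+56k-272) + (0)
Last nonzero remainder: -8k²+56k-272. Dividing through by -8 gives the monic gcd k²-7k+34.
Cancel k²-7k+34 from numerator and denominator to get the reduced form.

(k-3)/(k+5)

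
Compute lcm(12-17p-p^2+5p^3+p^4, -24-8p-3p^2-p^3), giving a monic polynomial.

By polynomial division,
  p^4+5p^3-p^2-17p+12 = (-p-2)(-p^3-3p^2-8p-24) + (-15p^2-57p-36)
  -p^3-3p^2-8p-24 = ((1/15)p-4/75)(-15p^2-57p-36) + (-(216/25)p-648/25)
  -15p^2-57p-36 = ((125/72)p+25/18)(-(216/25)p-648/25) + (0)
Last nonzero remainder: -(216/25)p-648/25. Dividing through by -216/25 gives the monic gcd p+3.
Then lcm(f, g) = f·g / gcd(f, g); expanding and making the result monic gives the answer.

96-136p+4p^2+23p^3+7p^4+5p^5+p^6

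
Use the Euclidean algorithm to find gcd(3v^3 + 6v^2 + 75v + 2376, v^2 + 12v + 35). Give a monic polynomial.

By polynomial division,
  3v^3 + 6v^2 + 75v + 2376 = (3v - 30)(v^2 + 12v + 35) + (330v + 3426)
  v^2 + 12v + 35 = ((1/330)v + 89/18150)(330v + 3426) + (55056/3025)
  330v + 3426 = ((166375/9176)v + 1727275/9176)(55056/3025) + (0)
The last nonzero remainder is the constant 55056/3025, so the polynomials are coprime and gcd = 1.

1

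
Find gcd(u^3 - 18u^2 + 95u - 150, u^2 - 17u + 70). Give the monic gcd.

u - 10

Apply the Euclidean algorithm:
  u^3 - 18u^2 + 95u - 150 = (u - 1)(u^2 - 17u + 70) + (8u - 80)
  u^2 - 17u + 70 = ((1/8)u - 7/8)(8u - 80) + (0)
Last nonzero remainder: 8u - 80. Dividing through by 8 gives the monic gcd u - 10.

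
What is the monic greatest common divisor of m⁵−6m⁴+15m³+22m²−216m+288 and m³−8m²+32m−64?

Repeated division with remainder:
  m⁵−6m⁴+15m³+22m²−216m+288 = (m²+2m−1)(m³−8m²+32m−64) + (14m²−56m+224)
  m³−8m²+32m−64 = ((1/14)m−2/7)(14m²−56m+224) + (0)
Last nonzero remainder: 14m²−56m+224. Dividing through by 14 gives the monic gcd m²−4m+16.

m²−4m+16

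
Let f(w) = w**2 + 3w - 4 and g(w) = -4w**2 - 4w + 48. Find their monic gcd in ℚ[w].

By polynomial division,
  w**2 + 3w - 4 = (-1/4)(-4w**2 - 4w + 48) + (2w + 8)
  -4w**2 - 4w + 48 = (-2w + 6)(2w + 8) + (0)
Last nonzero remainder: 2w + 8. Dividing through by 2 gives the monic gcd w + 4.

w + 4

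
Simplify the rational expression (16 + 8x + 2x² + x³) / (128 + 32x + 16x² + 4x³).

(2 + x)/(16 + 4x)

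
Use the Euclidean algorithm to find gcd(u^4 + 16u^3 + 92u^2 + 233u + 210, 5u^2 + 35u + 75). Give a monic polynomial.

Apply the Euclidean algorithm:
  u^4 + 16u^3 + 92u^2 + 233u + 210 = ((1/5)u^2 + (9/5)u + 14/5)(5u^2 + 35u + 75) + (0)
Last nonzero remainder: 5u^2 + 35u + 75. Dividing through by 5 gives the monic gcd u^2 + 7u + 15.

u^2 + 7u + 15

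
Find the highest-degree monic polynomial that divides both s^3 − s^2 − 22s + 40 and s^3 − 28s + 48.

Euclidean algorithm in ℚ[s]:
  s^3 − s^2 − 22s + 40 = (s^3 − 28s + 48) + (−s^2 + 6s − 8)
  s^3 − 28s + 48 = (−s − 6)(−s^2 + 6s − 8) + (0)
Last nonzero remainder: −s^2 + 6s − 8. Dividing through by −1 gives the monic gcd s^2 − 6s + 8.

s^2 − 6s + 8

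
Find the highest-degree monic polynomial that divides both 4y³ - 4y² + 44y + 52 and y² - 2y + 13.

y² - 2y + 13

By polynomial division,
  4y³ - 4y² + 44y + 52 = (4y + 4)(y² - 2y + 13) + (0)
The last nonzero remainder y² - 2y + 13 is already monic.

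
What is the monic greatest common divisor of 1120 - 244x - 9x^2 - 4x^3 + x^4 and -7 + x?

-7 + x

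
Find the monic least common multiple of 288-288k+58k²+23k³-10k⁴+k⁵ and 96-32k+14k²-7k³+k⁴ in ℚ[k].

Euclidean algorithm in ℚ[k]:
  k⁵-10k⁴+23k³+58k²-288k+288 = (k-3)(k⁴-7k³+14k²-32k+96) + (-12k³+132k²-480k+576)
  k⁴-7k³+14k²-32k+96 = (-(1/12)k-1/3)(-12k³+132k²-480k+576) + (18k²-144k+288)
  -12k³+132k²-480k+576 = (-(2/3)k+2)(18k²-144k+288) + (0)
Last nonzero remainder: 18k²-144k+288. Dividing through by 18 gives the monic gcd k²-8k+16.
Then lcm(f, g) = f·g / gcd(f, g); expanding and making the result monic gives the answer.

1728-1440k+348k²-92k³+21k⁴+19k⁵-9k⁶+k⁷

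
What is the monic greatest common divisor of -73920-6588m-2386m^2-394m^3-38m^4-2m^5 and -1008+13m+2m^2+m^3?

112+11m+m^2

Repeated division with remainder:
  -2m^5-38m^4-394m^3-2386m^2-6588m-73920 = (-2m^2-34m-300)(m^3+2m^2+13m-1008) + (-3360m^2-36960m-376320)
  m^3+2m^2+13m-1008 = (-(1/3360)m+3/1120)(-3360m^2-36960m-376320) + (0)
Last nonzero remainder: -3360m^2-36960m-376320. Dividing through by -3360 gives the monic gcd m^2+11m+112.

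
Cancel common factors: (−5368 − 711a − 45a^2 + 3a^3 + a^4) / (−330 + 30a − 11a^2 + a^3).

(488 + 109a + 14a^2 + a^3)/(30 + a^2)

Euclidean algorithm in ℚ[a]:
  a^4 + 3a^3 − 45a^2 − 711a − 5368 = (a + 14)(a^3 − 11a^2 + 30a − 330) + (79a^2 − 801a − 748)
  a^3 − 11a^2 + 30a − 330 = ((1/79)a − 68/6241)(79a^2 − 801a − 748) + ((191854/6241)a − 2110394/6241)
  79a^2 − 801a − 748 = ((493039/191854)a + 212194/95927)((191854/6241)a − 2110394/6241) + (0)
Last nonzero remainder: (191854/6241)a − 2110394/6241. Dividing through by 191854/6241 gives the monic gcd a − 11.
Cancel a − 11 from numerator and denominator to get the reduced form.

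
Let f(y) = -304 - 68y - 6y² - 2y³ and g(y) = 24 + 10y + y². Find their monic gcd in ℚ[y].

Euclidean algorithm in ℚ[y]:
  -2y³ - 6y² - 68y - 304 = (-2y + 14)(y² + 10y + 24) + (-160y - 640)
  y² + 10y + 24 = (-(1/160)y - 3/80)(-160y - 640) + (0)
Last nonzero remainder: -160y - 640. Dividing through by -160 gives the monic gcd y + 4.

4 + y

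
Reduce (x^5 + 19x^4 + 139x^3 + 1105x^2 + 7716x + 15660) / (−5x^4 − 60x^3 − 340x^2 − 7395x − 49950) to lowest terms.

Apply the Euclidean algorithm:
  x^5 + 19x^4 + 139x^3 + 1105x^2 + 7716x + 15660 = (−(1/5)x − 7/5)(−5x^4 − 60x^3 − 340x^2 − 7395x − 49950) + (−13x^3 − 850x^2 − 12627x − 54270)
  −5x^4 − 60x^3 − 340x^2 − 7395x − 49950 = ((5/13)x − 3470/169)(−13x^3 − 850x^2 − 12627x − 54270) + (−(2186205/169)x^2 − (41537895/169)x − 196758450/169)
  −13x^3 − 850x^2 − 12627x − 54270 = ((2197/2186205)x + 33969/728735)(−(2186205/169)x^2 − (41537895/169)x − 196758450/169) + (0)
Last nonzero remainder: −(2186205/169)x^2 − (41537895/169)x − 196758450/169. Dividing through by −2186205/169 gives the monic gcd x^2 + 19x + 90.
Cancel x^2 + 19x + 90 from numerator and denominator to get the reduced form.

(−x^3 − 49x − 174)/(5x^2 − 35x + 555)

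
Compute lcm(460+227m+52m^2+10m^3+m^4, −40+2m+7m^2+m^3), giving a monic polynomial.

−920+6m+123m^2+32m^3+8m^4+m^5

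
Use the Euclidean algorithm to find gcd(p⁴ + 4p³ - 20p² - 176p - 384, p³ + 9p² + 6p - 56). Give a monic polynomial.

p + 4

Euclidean algorithm in ℚ[p]:
  p⁴ + 4p³ - 20p² - 176p - 384 = (p - 5)(p³ + 9p² + 6p - 56) + (19p² - 90p - 664)
  p³ + 9p² + 6p - 56 = ((1/19)p + 261/361)(19p² - 90p - 664) + ((38272/361)p + 153088/361)
  19p² - 90p - 664 = ((6859/38272)p - 29963/19136)((38272/361)p + 153088/361) + (0)
Last nonzero remainder: (38272/361)p + 153088/361. Dividing through by 38272/361 gives the monic gcd p + 4.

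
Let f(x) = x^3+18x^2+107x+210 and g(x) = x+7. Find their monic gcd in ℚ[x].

x+7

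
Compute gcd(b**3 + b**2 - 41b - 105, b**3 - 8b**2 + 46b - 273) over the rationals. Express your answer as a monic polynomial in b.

b - 7

Apply the Euclidean algorithm:
  b**3 + b**2 - 41b - 105 = (b**3 - 8b**2 + 46b - 273) + (9b**2 - 87b + 168)
  b**3 - 8b**2 + 46b - 273 = ((1/9)b + 5/27)(9b**2 - 87b + 168) + ((391/9)b - 2737/9)
  9b**2 - 87b + 168 = ((81/391)b - 216/391)((391/9)b - 2737/9) + (0)
Last nonzero remainder: (391/9)b - 2737/9. Dividing through by 391/9 gives the monic gcd b - 7.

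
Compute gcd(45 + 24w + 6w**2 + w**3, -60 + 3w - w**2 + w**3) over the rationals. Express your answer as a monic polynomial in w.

By polynomial division,
  w**3 + 6w**2 + 24w + 45 = (w**3 - w**2 + 3w - 60) + (7w**2 + 21w + 105)
  w**3 - w**2 + 3w - 60 = ((1/7)w - 4/7)(7w**2 + 21w + 105) + (0)
Last nonzero remainder: 7w**2 + 21w + 105. Dividing through by 7 gives the monic gcd w**2 + 3w + 15.

15 + 3w + w**2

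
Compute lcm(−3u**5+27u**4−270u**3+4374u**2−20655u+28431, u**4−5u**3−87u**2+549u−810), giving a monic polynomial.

u**6+u**5−558u**3−7695u**2+59373u−94770

Euclidean algorithm in ℚ[u]:
  −3u**5+27u**4−270u**3+4374u**2−20655u+28431 = (−3u+12)(u**4−5u**3−87u**2+549u−810) + (−471u**3+7065u**2−29673u+38151)
  u**4−5u**3−87u**2+549u−810 = (−(1/471)u−10/471)(−471u**3+7065u**2−29673u+38151) + (0)
Last nonzero remainder: −471u**3+7065u**2−29673u+38151. Dividing through by −471 gives the monic gcd u**3−15u**2+63u−81.
Then lcm(f, g) = f·g / gcd(f, g); expanding and making the result monic gives the answer.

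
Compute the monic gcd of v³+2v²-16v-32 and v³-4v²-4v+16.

Apply the Euclidean algorithm:
  v³+2v²-16v-32 = (v³-4v²-4v+16) + (6v²-12v-48)
  v³-4v²-4v+16 = ((1/6)v-1/3)(6v²-12v-48) + (0)
Last nonzero remainder: 6v²-12v-48. Dividing through by 6 gives the monic gcd v²-2v-8.

v²-2v-8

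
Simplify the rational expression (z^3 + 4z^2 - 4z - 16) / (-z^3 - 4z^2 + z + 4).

(-z^2 + 4)/(z^2 - 1)

By polynomial division,
  z^3 + 4z^2 - 4z - 16 = (-1)(-z^3 - 4z^2 + z + 4) + (-3z - 12)
  -z^3 - 4z^2 + z + 4 = ((1/3)z^2 - 1/3)(-3z - 12) + (0)
Last nonzero remainder: -3z - 12. Dividing through by -3 gives the monic gcd z + 4.
Cancel z + 4 from numerator and denominator to get the reduced form.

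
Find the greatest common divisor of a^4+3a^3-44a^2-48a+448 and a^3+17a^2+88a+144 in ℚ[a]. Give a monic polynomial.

a+4

By polynomial division,
  a^4+3a^3-44a^2-48a+448 = (a-14)(a^3+17a^2+88a+144) + (106a^2+1040a+2464)
  a^3+17a^2+88a+144 = ((1/106)a+381/5618)(106a^2+1040a+2464) + (-(16224/2809)a-64896/2809)
  106a^2+1040a+2464 = (-(148877/8112)a-216293/2028)(-(16224/2809)a-64896/2809) + (0)
Last nonzero remainder: -(16224/2809)a-64896/2809. Dividing through by -16224/2809 gives the monic gcd a+4.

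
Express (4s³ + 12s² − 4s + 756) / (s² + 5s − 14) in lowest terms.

(4s² − 16s + 108)/(s − 2)

Repeated division with remainder:
  4s³ + 12s² − 4s + 756 = (4s − 8)(s² + 5s − 14) + (92s + 644)
  s² + 5s − 14 = ((1/92)s − 1/46)(92s + 644) + (0)
Last nonzero remainder: 92s + 644. Dividing through by 92 gives the monic gcd s + 7.
Cancel s + 7 from numerator and denominator to get the reduced form.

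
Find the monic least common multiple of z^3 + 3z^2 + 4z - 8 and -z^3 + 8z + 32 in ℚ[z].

Repeated division with remainder:
  z^3 + 3z^2 + 4z - 8 = (-1)(-z^3 + 8z + 32) + (3z^2 + 12z + 24)
  -z^3 + 8z + 32 = (-(1/3)z + 4/3)(3z^2 + 12z + 24) + (0)
Last nonzero remainder: 3z^2 + 12z + 24. Dividing through by 3 gives the monic gcd z^2 + 4z + 8.
Then lcm(f, g) = f·g / gcd(f, g); expanding and making the result monic gives the answer.

z^4 - z^3 - 8z^2 - 24z + 32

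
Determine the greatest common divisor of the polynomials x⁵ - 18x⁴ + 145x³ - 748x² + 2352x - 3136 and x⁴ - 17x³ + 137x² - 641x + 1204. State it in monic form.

By polynomial division,
  x⁵ - 18x⁴ + 145x³ - 748x² + 2352x - 3136 = (x - 1)(x⁴ - 17x³ + 137x² - 641x + 1204) + (-9x³ + 30x² + 507x - 1932)
  x⁴ - 17x³ + 137x² - 641x + 1204 = (-(1/9)x + 41/27)(-9x³ + 30x² + 507x - 1932) + ((1330/9)x² - (14630/9)x + 37240/9)
  -9x³ + 30x² + 507x - 1932 = (-(81/1330)x - 621/1330)((1330/9)x² - (14630/9)x + 37240/9) + (0)
Last nonzero remainder: (1330/9)x² - (14630/9)x + 37240/9. Dividing through by 1330/9 gives the monic gcd x² - 11x + 28.

x² - 11x + 28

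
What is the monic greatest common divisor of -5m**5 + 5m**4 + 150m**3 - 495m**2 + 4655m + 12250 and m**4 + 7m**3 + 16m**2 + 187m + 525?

By polynomial division,
  -5m**5 + 5m**4 + 150m**3 - 495m**2 + 4655m + 12250 = (-5m + 40)(m**4 + 7m**3 + 16m**2 + 187m + 525) + (-50m**3 - 200m**2 - 200m - 8750)
  m**4 + 7m**3 + 16m**2 + 187m + 525 = (-(1/50)m - 3/50)(-50m**3 - 200m**2 - 200m - 8750) + (0)
Last nonzero remainder: -50m**3 - 200m**2 - 200m - 8750. Dividing through by -50 gives the monic gcd m**3 + 4m**2 + 4m + 175.

m**3 + 4m**2 + 4m + 175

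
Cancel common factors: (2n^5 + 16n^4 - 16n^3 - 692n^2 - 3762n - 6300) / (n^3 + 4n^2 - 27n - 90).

(2n^3 - 2n^2 - 34n - 350)/(n - 5)

Apply the Euclidean algorithm:
  2n^5 + 16n^4 - 16n^3 - 692n^2 - 3762n - 6300 = (2n^2 + 8n + 6)(n^3 + 4n^2 - 27n - 90) + (-320n^2 - 2880n - 5760)
  n^3 + 4n^2 - 27n - 90 = (-(1/320)n + 1/64)(-320n^2 - 2880n - 5760) + (0)
Last nonzero remainder: -320n^2 - 2880n - 5760. Dividing through by -320 gives the monic gcd n^2 + 9n + 18.
Cancel n^2 + 9n + 18 from numerator and denominator to get the reduced form.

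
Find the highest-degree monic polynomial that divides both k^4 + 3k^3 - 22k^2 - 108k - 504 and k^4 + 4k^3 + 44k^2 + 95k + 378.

k^2 + 3k + 14

Apply the Euclidean algorithm:
  k^4 + 3k^3 - 22k^2 - 108k - 504 = (k^4 + 4k^3 + 44k^2 + 95k + 378) + (-k^3 - 66k^2 - 203k - 882)
  k^4 + 4k^3 + 44k^2 + 95k + 378 = (-k + 62)(-k^3 - 66k^2 - 203k - 882) + (3933k^2 + 11799k + 55062)
  -k^3 - 66k^2 - 203k - 882 = (-(1/3933)k - 7/437)(3933k^2 + 11799k + 55062) + (0)
Last nonzero remainder: 3933k^2 + 11799k + 55062. Dividing through by 3933 gives the monic gcd k^2 + 3k + 14.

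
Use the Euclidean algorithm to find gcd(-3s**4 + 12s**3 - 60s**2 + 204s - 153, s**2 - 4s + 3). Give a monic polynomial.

s**2 - 4s + 3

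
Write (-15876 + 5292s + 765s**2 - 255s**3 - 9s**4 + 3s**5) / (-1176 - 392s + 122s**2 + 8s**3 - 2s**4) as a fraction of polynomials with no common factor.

By polynomial division,
  3s**5 - 9s**4 - 255s**3 + 765s**2 + 5292s - 15876 = (-(3/2)s - 3/2)(-2s**4 + 8s**3 + 122s**2 - 392s - 1176) + (-60s**3 + 360s**2 + 2940s - 17640)
  -2s**4 + 8s**3 + 122s**2 - 392s - 1176 = ((1/30)s + 1/15)(-60s**3 + 360s**2 + 2940s - 17640) + (0)
Last nonzero remainder: -60s**3 + 360s**2 + 2940s - 17640. Dividing through by -60 gives the monic gcd s**3 - 6s**2 - 49s + 294.
Cancel s**3 - 6s**2 - 49s + 294 from numerator and denominator to get the reduced form.

(54 - 9s - 3s**2)/(4 + 2s)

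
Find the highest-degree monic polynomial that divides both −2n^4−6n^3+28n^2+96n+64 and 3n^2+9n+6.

Repeated division with remainder:
  −2n^4−6n^3+28n^2+96n+64 = (−(2/3)n^2+32/3)(3n^2+9n+6) + (0)
Last nonzero remainder: 3n^2+9n+6. Dividing through by 3 gives the monic gcd n^2+3n+2.

n^2+3n+2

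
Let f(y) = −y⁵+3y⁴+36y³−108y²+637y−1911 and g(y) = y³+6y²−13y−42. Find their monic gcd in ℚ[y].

Euclidean algorithm in ℚ[y]:
  −y⁵+3y⁴+36y³−108y²+637y−1911 = (−y²+9y−31)(y³+6y²−13y−42) + (153y²+612y−3213)
  y³+6y²−13y−42 = ((1/153)y+2/153)(153y²+612y−3213) + (0)
Last nonzero remainder: 153y²+612y−3213. Dividing through by 153 gives the monic gcd y²+4y−21.

y²+4y−21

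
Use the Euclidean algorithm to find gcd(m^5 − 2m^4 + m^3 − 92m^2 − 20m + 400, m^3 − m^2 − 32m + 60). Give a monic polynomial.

Apply the Euclidean algorithm:
  m^5 − 2m^4 + m^3 − 92m^2 − 20m + 400 = (m^2 − m + 32)(m^3 − m^2 − 32m + 60) + (−152m^2 + 1064m − 1520)
  m^3 − m^2 − 32m + 60 = (−(1/152)m − 3/76)(−152m^2 + 1064m − 1520) + (0)
Last nonzero remainder: −152m^2 + 1064m − 1520. Dividing through by −152 gives the monic gcd m^2 − 7m + 10.

m^2 − 7m + 10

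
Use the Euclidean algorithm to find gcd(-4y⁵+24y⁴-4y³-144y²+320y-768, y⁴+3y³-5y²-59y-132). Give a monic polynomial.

Apply the Euclidean algorithm:
  -4y⁵+24y⁴-4y³-144y²+320y-768 = (-4y+36)(y⁴+3y³-5y²-59y-132) + (-132y³-200y²+1916y+3984)
  y⁴+3y³-5y²-59y-132 = (-(1/132)y-49/4356)(-132y³-200y²+1916y+3984) + ((7912/1089)y²-(7912/1089)y-31648/363)
  -132y³-200y²+1916y+3984 = (-(35937/1978)y-90387/1978)((7912/1089)y²-(7912/1089)y-31648/363) + (0)
Last nonzero remainder: (7912/1089)y²-(7912/1089)y-31648/363. Dividing through by 7912/1089 gives the monic gcd y²-y-12.

y²-y-12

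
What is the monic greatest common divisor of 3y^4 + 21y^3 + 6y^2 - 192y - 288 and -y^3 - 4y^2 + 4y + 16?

y^2 + 6y + 8

Repeated division with remainder:
  3y^4 + 21y^3 + 6y^2 - 192y - 288 = (-3y - 9)(-y^3 - 4y^2 + 4y + 16) + (-18y^2 - 108y - 144)
  -y^3 - 4y^2 + 4y + 16 = ((1/18)y - 1/9)(-18y^2 - 108y - 144) + (0)
Last nonzero remainder: -18y^2 - 108y - 144. Dividing through by -18 gives the monic gcd y^2 + 6y + 8.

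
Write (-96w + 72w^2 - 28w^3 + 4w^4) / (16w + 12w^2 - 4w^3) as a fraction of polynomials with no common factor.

By polynomial division,
  4w^4 - 28w^3 + 72w^2 - 96w = (-w + 4)(-4w^3 + 12w^2 + 16w) + (40w^2 - 160w)
  -4w^3 + 12w^2 + 16w = (-(1/10)w - 1/10)(40w^2 - 160w) + (0)
Last nonzero remainder: 40w^2 - 160w. Dividing through by 40 gives the monic gcd w^2 - 4w.
Cancel w^2 - 4w from numerator and denominator to get the reduced form.

(-6 + 3w - w^2)/(1 + w)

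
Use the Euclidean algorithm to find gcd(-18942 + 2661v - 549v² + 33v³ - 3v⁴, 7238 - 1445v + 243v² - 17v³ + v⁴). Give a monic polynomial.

77 - 8v + v²

Apply the Euclidean algorithm:
  -3v⁴ + 33v³ - 549v² + 2661v - 18942 = (-3)(v⁴ - 17v³ + 243v² - 1445v + 7238) + (-18v³ + 180v² - 1674v + 2772)
  v⁴ - 17v³ + 243v² - 1445v + 7238 = (-(1/18)v + 7/18)(-18v³ + 180v² - 1674v + 2772) + (80v² - 640v + 6160)
  -18v³ + 180v² - 1674v + 2772 = (-(9/40)v + 9/20)(80v² - 640v + 6160) + (0)
Last nonzero remainder: 80v² - 640v + 6160. Dividing through by 80 gives the monic gcd v² - 8v + 77.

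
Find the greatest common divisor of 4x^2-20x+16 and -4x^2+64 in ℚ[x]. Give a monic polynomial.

Euclidean algorithm in ℚ[x]:
  4x^2-20x+16 = (-1)(-4x^2+64) + (-20x+80)
  -4x^2+64 = ((1/5)x+4/5)(-20x+80) + (0)
Last nonzero remainder: -20x+80. Dividing through by -20 gives the monic gcd x-4.

x-4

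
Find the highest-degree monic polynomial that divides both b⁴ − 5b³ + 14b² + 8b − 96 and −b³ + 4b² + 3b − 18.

b² − b − 6

Euclidean algorithm in ℚ[b]:
  b⁴ − 5b³ + 14b² + 8b − 96 = (−b + 1)(−b³ + 4b² + 3b − 18) + (13b² − 13b − 78)
  −b³ + 4b² + 3b − 18 = (−(1/13)b + 3/13)(13b² − 13b − 78) + (0)
Last nonzero remainder: 13b² − 13b − 78. Dividing through by 13 gives the monic gcd b² − b − 6.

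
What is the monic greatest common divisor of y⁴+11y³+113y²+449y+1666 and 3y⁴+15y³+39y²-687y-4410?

Euclidean algorithm in ℚ[y]:
  y⁴+11y³+113y²+449y+1666 = (1/3)(3y⁴+15y³+39y²-687y-4410) + (6y³+100y²+678y+3136)
  3y⁴+15y³+39y²-687y-4410 = ((1/2)y-35/6)(6y³+100y²+678y+3136) + ((850/3)y²+1700y+41650/3)
  6y³+100y²+678y+3136 = ((9/425)y+96/425)((850/3)y²+1700y+41650/3) + (0)
Last nonzero remainder: (850/3)y²+1700y+41650/3. Dividing through by 850/3 gives the monic gcd y²+6y+49.

y²+6y+49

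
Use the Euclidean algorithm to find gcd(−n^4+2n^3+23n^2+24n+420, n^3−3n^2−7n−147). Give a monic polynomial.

n−7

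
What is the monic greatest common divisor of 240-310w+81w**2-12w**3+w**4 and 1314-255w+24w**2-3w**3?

Apply the Euclidean algorithm:
  w**4-12w**3+81w**2-310w+240 = (-(1/3)w+4/3)(-3w**3+24w**2-255w+1314) + (-36w**2+468w-1512)
  -3w**3+24w**2-255w+1314 = ((1/12)w+5/12)(-36w**2+468w-1512) + (-324w+1944)
  -36w**2+468w-1512 = ((1/9)w-7/9)(-324w+1944) + (0)
Last nonzero remainder: -324w+1944. Dividing through by -324 gives the monic gcd w-6.

-6+w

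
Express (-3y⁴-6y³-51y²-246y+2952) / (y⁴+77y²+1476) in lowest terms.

By polynomial division,
  -3y⁴-6y³-51y²-246y+2952 = (-3)(y⁴+77y²+1476) + (-6y³+180y²-246y+7380)
  y⁴+77y²+1476 = (-(1/6)y-5)(-6y³+180y²-246y+7380) + (936y²+38376)
  -6y³+180y²-246y+7380 = (-(1/156)y+5/26)(936y²+38376) + (0)
Last nonzero remainder: 936y²+38376. Dividing through by 936 gives the monic gcd y²+41.
Cancel y²+41 from numerator and denominator to get the reduced form.

(-3y²-6y+72)/(y²+36)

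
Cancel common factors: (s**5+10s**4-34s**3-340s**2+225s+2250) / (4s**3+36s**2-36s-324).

(s**3+10s**2-25s-250)/(4s+36)

Apply the Euclidean algorithm:
  s**5+10s**4-34s**3-340s**2+225s+2250 = ((1/4)s**2+(1/4)s-17/2)(4s**3+36s**2-36s-324) + (56s**2-504)
  4s**3+36s**2-36s-324 = ((1/14)s+9/14)(56s**2-504) + (0)
Last nonzero remainder: 56s**2-504. Dividing through by 56 gives the monic gcd s**2-9.
Cancel s**2-9 from numerator and denominator to get the reduced form.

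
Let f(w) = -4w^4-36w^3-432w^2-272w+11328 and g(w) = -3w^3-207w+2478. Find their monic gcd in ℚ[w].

By polynomial division,
  -4w^4-36w^3-432w^2-272w+11328 = ((4/3)w+12)(-3w^3-207w+2478) + (-156w^2-1092w-18408)
  -3w^3-207w+2478 = ((1/52)w-7/52)(-156w^2-1092w-18408) + (0)
Last nonzero remainder: -156w^2-1092w-18408. Dividing through by -156 gives the monic gcd w^2+7w+118.

w^2+7w+118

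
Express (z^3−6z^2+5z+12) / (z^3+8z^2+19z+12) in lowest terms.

By polynomial division,
  z^3−6z^2+5z+12 = (z^3+8z^2+19z+12) + (−14z^2−14z)
  z^3+8z^2+19z+12 = (−(1/14)z−1/2)(−14z^2−14z) + (12z+12)
  −14z^2−14z = (−(7/6)z)(12z+12) + (0)
Last nonzero remainder: 12z+12. Dividing through by 12 gives the monic gcd z+1.
Cancel z+1 from numerator and denominator to get the reduced form.

(z^2−7z+12)/(z^2+7z+12)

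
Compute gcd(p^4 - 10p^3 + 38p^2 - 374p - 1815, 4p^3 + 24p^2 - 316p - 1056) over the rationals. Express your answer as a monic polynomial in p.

Apply the Euclidean algorithm:
  p^4 - 10p^3 + 38p^2 - 374p - 1815 = ((1/4)p - 4)(4p^3 + 24p^2 - 316p - 1056) + (213p^2 - 1374p - 6039)
  4p^3 + 24p^2 - 316p - 1056 = ((4/213)p + 3536/15123)(213p^2 - 1374p - 6039) + ((598224/5041)p + 1794672/5041)
  213p^2 - 1374p - 6039 = ((357911/199408)p - 307501/18128)((598224/5041)p + 1794672/5041) + (0)
Last nonzero remainder: (598224/5041)p + 1794672/5041. Dividing through by 598224/5041 gives the monic gcd p + 3.

p + 3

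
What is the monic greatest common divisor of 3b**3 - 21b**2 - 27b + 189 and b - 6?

1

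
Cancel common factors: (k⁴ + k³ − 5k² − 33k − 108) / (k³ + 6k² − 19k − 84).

By polynomial division,
  k⁴ + k³ − 5k² − 33k − 108 = (k − 5)(k³ + 6k² − 19k − 84) + (44k² − 44k − 528)
  k³ + 6k² − 19k − 84 = ((1/44)k + 7/44)(44k² − 44k − 528) + (0)
Last nonzero remainder: 44k² − 44k − 528. Dividing through by 44 gives the monic gcd k² − k − 12.
Cancel k² − k − 12 from numerator and denominator to get the reduced form.

(k² + 2k + 9)/(k + 7)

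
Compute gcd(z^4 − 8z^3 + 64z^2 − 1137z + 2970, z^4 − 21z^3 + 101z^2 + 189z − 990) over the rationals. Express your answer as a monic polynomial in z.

Euclidean algorithm in ℚ[z]:
  z^4 − 8z^3 + 64z^2 − 1137z + 2970 = (z^4 − 21z^3 + 101z^2 + 189z − 990) + (13z^3 − 37z^2 − 1326z + 3960)
  z^4 − 21z^3 + 101z^2 + 189z − 990 = ((1/13)z − 236/169)(13z^3 − 37z^2 − 1326z + 3960) + ((25575/169)z^2 − (25575/13)z + 767250/169)
  13z^3 − 37z^2 − 1326z + 3960 = ((2197/25575)z + 676/775)((25575/169)z^2 − (25575/13)z + 767250/169) + (0)
Last nonzero remainder: (25575/169)z^2 − (25575/13)z + 767250/169. Dividing through by 25575/169 gives the monic gcd z^2 − 13z + 30.

z^2 − 13z + 30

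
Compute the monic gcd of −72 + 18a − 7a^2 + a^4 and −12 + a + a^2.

−12 + a + a^2

By polynomial division,
  a^4 − 7a^2 + 18a − 72 = (a^2 − a + 6)(a^2 + a − 12) + (0)
The last nonzero remainder a^2 + a − 12 is already monic.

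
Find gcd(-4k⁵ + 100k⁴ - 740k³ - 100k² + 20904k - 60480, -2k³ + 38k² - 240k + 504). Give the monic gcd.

k² - 13k + 42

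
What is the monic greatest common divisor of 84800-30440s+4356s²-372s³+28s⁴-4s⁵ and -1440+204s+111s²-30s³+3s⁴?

Apply the Euclidean algorithm:
  -4s⁵+28s⁴-372s³+4356s²-30440s+84800 = (-(4/3)s-4)(3s⁴-30s³+111s²+204s-1440) + (-344s³+5072s²-31544s+79040)
  3s⁴-30s³+111s²+204s-1440 = (-(3/344)s-153/3698)(-344s³+5072s²-31544s+79040) + ((84600/1849)s²-(761400/1849)s+3384000/1849)
  -344s³+5072s²-31544s+79040 = (-(79507/10575)s+456703/10575)((84600/1849)s²-(761400/1849)s+3384000/1849) + (0)
Last nonzero remainder: (84600/1849)s²-(761400/1849)s+3384000/1849. Dividing through by 84600/1849 gives the monic gcd s²-9s+40.

40-9s+s²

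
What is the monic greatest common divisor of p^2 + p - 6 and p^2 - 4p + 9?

Apply the Euclidean algorithm:
  p^2 + p - 6 = (p^2 - 4p + 9) + (5p - 15)
  p^2 - 4p + 9 = ((1/5)p - 1/5)(5p - 15) + (6)
  5p - 15 = ((5/6)p - 5/2)(6) + (0)
The last nonzero remainder is the constant 6, so the polynomials are coprime and gcd = 1.

1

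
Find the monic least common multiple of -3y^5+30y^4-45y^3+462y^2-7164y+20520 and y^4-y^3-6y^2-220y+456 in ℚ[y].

y^6-12y^5+35y^4-184y^3+2696y^2-11616y+13680

By polynomial division,
  -3y^5+30y^4-45y^3+462y^2-7164y+20520 = (-3y+27)(y^4-y^3-6y^2-220y+456) + (-36y^3-36y^2+144y+8208)
  y^4-y^3-6y^2-220y+456 = (-(1/36)y+1/18)(-36y^3-36y^2+144y+8208) + (0)
Last nonzero remainder: -36y^3-36y^2+144y+8208. Dividing through by -36 gives the monic gcd y^3+y^2-4y-228.
Then lcm(f, g) = f·g / gcd(f, g); expanding and making the result monic gives the answer.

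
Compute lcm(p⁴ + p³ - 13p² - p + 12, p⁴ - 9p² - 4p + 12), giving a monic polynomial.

Euclidean algorithm in ℚ[p]:
  p⁴ + p³ - 13p² - p + 12 = (p⁴ - 9p² - 4p + 12) + (p³ - 4p² + 3p)
  p⁴ - 9p² - 4p + 12 = (p + 4)(p³ - 4p² + 3p) + (4p² - 16p + 12)
  p³ - 4p² + 3p = ((1/4)p)(4p² - 16p + 12) + (0)
Last nonzero remainder: 4p² - 16p + 12. Dividing through by 4 gives the monic gcd p² - 4p + 3.
Then lcm(f, g) = f·g / gcd(f, g); expanding and making the result monic gives the answer.

p⁶ + 5p⁵ - 5p⁴ - 49p³ - 44p² + 44p + 48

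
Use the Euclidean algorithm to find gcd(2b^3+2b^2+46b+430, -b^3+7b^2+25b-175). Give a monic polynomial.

b+5

Apply the Euclidean algorithm:
  2b^3+2b^2+46b+430 = (-2)(-b^3+7b^2+25b-175) + (16b^2+96b+80)
  -b^3+7b^2+25b-175 = (-(1/16)b+13/16)(16b^2+96b+80) + (-48b-240)
  16b^2+96b+80 = (-(1/3)b-1/3)(-48b-240) + (0)
Last nonzero remainder: -48b-240. Dividing through by -48 gives the monic gcd b+5.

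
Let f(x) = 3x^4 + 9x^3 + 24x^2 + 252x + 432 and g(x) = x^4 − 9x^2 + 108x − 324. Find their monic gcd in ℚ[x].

Euclidean algorithm in ℚ[x]:
  3x^4 + 9x^3 + 24x^2 + 252x + 432 = (3)(x^4 − 9x^2 + 108x − 324) + (9x^3 + 51x^2 − 72x + 1404)
  x^4 − 9x^2 + 108x − 324 = ((1/9)x − 17/27)(9x^3 + 51x^2 − 72x + 1404) + ((280/9)x^2 − (280/3)x + 560)
  9x^3 + 51x^2 − 72x + 1404 = ((81/280)x + 351/140)((280/9)x^2 − (280/3)x + 560) + (0)
Last nonzero remainder: (280/9)x^2 − (280/3)x + 560. Dividing through by 280/9 gives the monic gcd x^2 − 3x + 18.

x^2 − 3x + 18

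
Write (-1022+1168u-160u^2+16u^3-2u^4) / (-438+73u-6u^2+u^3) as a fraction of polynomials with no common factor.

(-14+16u-2u^2)/(-6+u)

Euclidean algorithm in ℚ[u]:
  -2u^4+16u^3-160u^2+1168u-1022 = (-2u+4)(u^3-6u^2+73u-438) + (10u^2+730)
  u^3-6u^2+73u-438 = ((1/10)u-3/5)(10u^2+730) + (0)
Last nonzero remainder: 10u^2+730. Dividing through by 10 gives the monic gcd u^2+73.
Cancel u^2+73 from numerator and denominator to get the reduced form.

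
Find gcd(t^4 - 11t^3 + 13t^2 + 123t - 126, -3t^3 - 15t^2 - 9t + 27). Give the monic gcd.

Apply the Euclidean algorithm:
  t^4 - 11t^3 + 13t^2 + 123t - 126 = (-(1/3)t + 16/3)(-3t^3 - 15t^2 - 9t + 27) + (90t^2 + 180t - 270)
  -3t^3 - 15t^2 - 9t + 27 = (-(1/30)t - 1/10)(90t^2 + 180t - 270) + (0)
Last nonzero remainder: 90t^2 + 180t - 270. Dividing through by 90 gives the monic gcd t^2 + 2t - 3.

t^2 + 2t - 3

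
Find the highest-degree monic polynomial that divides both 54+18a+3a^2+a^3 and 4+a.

1

Euclidean algorithm in ℚ[a]:
  a^3+3a^2+18a+54 = (a^2-a+22)(a+4) + (-34)
  a+4 = (-(1/34)a-2/17)(-34) + (0)
The last nonzero remainder is the constant -34, so the polynomials are coprime and gcd = 1.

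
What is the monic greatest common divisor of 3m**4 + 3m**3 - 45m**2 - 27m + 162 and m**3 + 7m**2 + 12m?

m + 3

Apply the Euclidean algorithm:
  3m**4 + 3m**3 - 45m**2 - 27m + 162 = (3m - 18)(m**3 + 7m**2 + 12m) + (45m**2 + 189m + 162)
  m**3 + 7m**2 + 12m = ((1/45)m + 14/225)(45m**2 + 189m + 162) + (-(84/25)m - 252/25)
  45m**2 + 189m + 162 = (-(375/28)m - 225/14)(-(84/25)m - 252/25) + (0)
Last nonzero remainder: -(84/25)m - 252/25. Dividing through by -84/25 gives the monic gcd m + 3.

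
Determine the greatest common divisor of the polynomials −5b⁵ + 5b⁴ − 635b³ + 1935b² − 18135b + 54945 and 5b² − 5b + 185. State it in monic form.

Apply the Euclidean algorithm:
  −5b⁵ + 5b⁴ − 635b³ + 1935b² − 18135b + 54945 = (−b³ − 90b + 297)(5b² − 5b + 185) + (0)
Last nonzero remainder: 5b² − 5b + 185. Dividing through by 5 gives the monic gcd b² − b + 37.

b² − b + 37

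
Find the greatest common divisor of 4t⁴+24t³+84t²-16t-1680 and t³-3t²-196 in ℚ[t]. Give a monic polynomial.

t²+4t+28

Euclidean algorithm in ℚ[t]:
  4t⁴+24t³+84t²-16t-1680 = (4t+36)(t³-3t²-196) + (192t²+768t+5376)
  t³-3t²-196 = ((1/192)t-7/192)(192t²+768t+5376) + (0)
Last nonzero remainder: 192t²+768t+5376. Dividing through by 192 gives the monic gcd t²+4t+28.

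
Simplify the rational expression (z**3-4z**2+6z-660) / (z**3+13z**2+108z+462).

(z-10)/(z+7)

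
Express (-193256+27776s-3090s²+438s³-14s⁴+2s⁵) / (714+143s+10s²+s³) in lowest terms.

Apply the Euclidean algorithm:
  2s⁵-14s⁴+438s³-3090s²+27776s-193256 = (2s²-34s+492)(s³+10s²+143s+714) + (-4576s²-18304s-544544)
  s³+10s²+143s+714 = (-(1/4576)s-3/2288)(-4576s²-18304s-544544) + (0)
Last nonzero remainder: -4576s²-18304s-544544. Dividing through by -4576 gives the monic gcd s²+4s+119.
Cancel s²+4s+119 from numerator and denominator to get the reduced form.

(-1624+288s-22s²+2s³)/(6+s)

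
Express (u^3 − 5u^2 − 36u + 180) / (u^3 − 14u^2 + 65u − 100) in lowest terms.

(u^2 − 36)/(u^2 − 9u + 20)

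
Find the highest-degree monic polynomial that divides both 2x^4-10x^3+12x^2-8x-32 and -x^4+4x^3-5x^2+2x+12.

Apply the Euclidean algorithm:
  2x^4-10x^3+12x^2-8x-32 = (-2)(-x^4+4x^3-5x^2+2x+12) + (-2x^3+2x^2-4x-8)
  -x^4+4x^3-5x^2+2x+12 = ((1/2)x-3/2)(-2x^3+2x^2-4x-8) + (0)
Last nonzero remainder: -2x^3+2x^2-4x-8. Dividing through by -2 gives the monic gcd x^3-x^2+2x+4.

x^3-x^2+2x+4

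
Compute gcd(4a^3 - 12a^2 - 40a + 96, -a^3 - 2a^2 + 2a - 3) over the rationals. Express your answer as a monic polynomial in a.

By polynomial division,
  4a^3 - 12a^2 - 40a + 96 = (-4)(-a^3 - 2a^2 + 2a - 3) + (-20a^2 - 32a + 84)
  -a^3 - 2a^2 + 2a - 3 = ((1/20)a + 1/50)(-20a^2 - 32a + 84) + (-(39/25)a - 117/25)
  -20a^2 - 32a + 84 = ((500/39)a - 700/39)(-(39/25)a - 117/25) + (0)
Last nonzero remainder: -(39/25)a - 117/25. Dividing through by -39/25 gives the monic gcd a + 3.

a + 3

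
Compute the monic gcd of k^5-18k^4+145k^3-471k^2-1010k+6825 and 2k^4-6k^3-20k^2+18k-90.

k^2-2k-15

Apply the Euclidean algorithm:
  k^5-18k^4+145k^3-471k^2-1010k+6825 = ((1/2)k-15/2)(2k^4-6k^3-20k^2+18k-90) + (110k^3-630k^2-830k+6150)
  2k^4-6k^3-20k^2+18k-90 = ((1/55)k+6/121)(110k^3-630k^2-830k+6150) + ((3186/121)k^2-(6372/121)k-47790/121)
  110k^3-630k^2-830k+6150 = ((6655/1593)k-24805/1593)((3186/121)k^2-(6372/121)k-47790/121) + (0)
Last nonzero remainder: (3186/121)k^2-(6372/121)k-47790/121. Dividing through by 3186/121 gives the monic gcd k^2-2k-15.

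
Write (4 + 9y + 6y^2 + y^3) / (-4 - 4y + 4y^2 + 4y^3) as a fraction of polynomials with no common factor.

Repeated division with remainder:
  y^3 + 6y^2 + 9y + 4 = (1/4)(4y^3 + 4y^2 - 4y - 4) + (5y^2 + 10y + 5)
  4y^3 + 4y^2 - 4y - 4 = ((4/5)y - 4/5)(5y^2 + 10y + 5) + (0)
Last nonzero remainder: 5y^2 + 10y + 5. Dividing through by 5 gives the monic gcd y^2 + 2y + 1.
Cancel y^2 + 2y + 1 from numerator and denominator to get the reduced form.

(4 + y)/(-4 + 4y)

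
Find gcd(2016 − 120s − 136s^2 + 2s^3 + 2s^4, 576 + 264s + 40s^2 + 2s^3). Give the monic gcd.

36 + 12s + s^2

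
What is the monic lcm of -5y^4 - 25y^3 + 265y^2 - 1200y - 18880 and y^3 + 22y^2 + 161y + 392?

y^6 + 19y^5 + 66y^4 - 257y^3 + 4539y^2 + 64624y + 185024

By polynomial division,
  -5y^4 - 25y^3 + 265y^2 - 1200y - 18880 = (-5y + 85)(y^3 + 22y^2 + 161y + 392) + (-800y^2 - 12925y - 52200)
  y^3 + 22y^2 + 161y + 392 = (-(1/800)y - 187/25600)(-800y^2 - 12925y - 52200) + ((1369/1024)y + 1369/128)
  -800y^2 - 12925y - 52200 = (-(819200/1369)y - 6681600/1369)((1369/1024)y + 1369/128) + (0)
Last nonzero remainder: (1369/1024)y + 1369/128. Dividing through by 1369/1024 gives the monic gcd y + 8.
Then lcm(f, g) = f·g / gcd(f, g); expanding and making the result monic gives the answer.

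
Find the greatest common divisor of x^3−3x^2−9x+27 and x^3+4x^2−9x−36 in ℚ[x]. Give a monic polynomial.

Repeated division with remainder:
  x^3−3x^2−9x+27 = (x^3+4x^2−9x−36) + (−7x^2+63)
  x^3+4x^2−9x−36 = (−(1/7)x−4/7)(−7x^2+63) + (0)
Last nonzero remainder: −7x^2+63. Dividing through by −7 gives the monic gcd x^2−9.

x^2−9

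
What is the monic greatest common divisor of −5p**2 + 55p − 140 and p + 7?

1

Apply the Euclidean algorithm:
  −5p**2 + 55p − 140 = (−5p + 90)(p + 7) + (−770)
  p + 7 = (−(1/770)p − 1/110)(−770) + (0)
The last nonzero remainder is the constant −770, so the polynomials are coprime and gcd = 1.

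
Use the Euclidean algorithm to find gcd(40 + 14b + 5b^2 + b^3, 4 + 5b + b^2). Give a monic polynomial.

4 + b

Euclidean algorithm in ℚ[b]:
  b^3 + 5b^2 + 14b + 40 = (b)(b^2 + 5b + 4) + (10b + 40)
  b^2 + 5b + 4 = ((1/10)b + 1/10)(10b + 40) + (0)
Last nonzero remainder: 10b + 40. Dividing through by 10 gives the monic gcd b + 4.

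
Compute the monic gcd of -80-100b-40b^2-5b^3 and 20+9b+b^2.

Apply the Euclidean algorithm:
  -5b^3-40b^2-100b-80 = (-5b+5)(b^2+9b+20) + (-45b-180)
  b^2+9b+20 = (-(1/45)b-1/9)(-45b-180) + (0)
Last nonzero remainder: -45b-180. Dividing through by -45 gives the monic gcd b+4.

4+b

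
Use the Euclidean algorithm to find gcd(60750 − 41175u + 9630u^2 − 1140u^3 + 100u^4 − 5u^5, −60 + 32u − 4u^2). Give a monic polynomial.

Apply the Euclidean algorithm:
  −5u^5 + 100u^4 − 1140u^3 + 9630u^2 − 41175u + 60750 = ((5/4)u^3 − 15u^2 + (585/4)u − 2025/2)(−4u^2 + 32u − 60) + (0)
Last nonzero remainder: −4u^2 + 32u − 60. Dividing through by −4 gives the monic gcd u^2 − 8u + 15.

15 − 8u + u^2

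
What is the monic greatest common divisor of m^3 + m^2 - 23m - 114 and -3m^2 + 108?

Repeated division with remainder:
  m^3 + m^2 - 23m - 114 = (-(1/3)m - 1/3)(-3m^2 + 108) + (13m - 78)
  -3m^2 + 108 = (-(3/13)m - 18/13)(13m - 78) + (0)
Last nonzero remainder: 13m - 78. Dividing through by 13 gives the monic gcd m - 6.

m - 6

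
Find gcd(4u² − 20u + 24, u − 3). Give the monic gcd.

u − 3

Repeated division with remainder:
  4u² − 20u + 24 = (4u − 8)(u − 3) + (0)
The last nonzero remainder u − 3 is already monic.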